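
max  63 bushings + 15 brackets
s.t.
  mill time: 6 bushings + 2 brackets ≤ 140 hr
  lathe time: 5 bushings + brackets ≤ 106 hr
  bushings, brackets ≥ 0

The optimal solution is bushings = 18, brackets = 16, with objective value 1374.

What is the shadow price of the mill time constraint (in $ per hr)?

3

At the optimum: mill time uses 140 of 140 (binding); lathe time uses 106 of 106 (binding).
Dual feasibility on the basic columns requires 6·y_mill time + 5·y_lathe time = 63, 2·y_mill time + 1·y_lathe time = 15.
This yields shadow prices y_mill time = 3, y_lathe time = 9.
Shadow price of mill time = 3.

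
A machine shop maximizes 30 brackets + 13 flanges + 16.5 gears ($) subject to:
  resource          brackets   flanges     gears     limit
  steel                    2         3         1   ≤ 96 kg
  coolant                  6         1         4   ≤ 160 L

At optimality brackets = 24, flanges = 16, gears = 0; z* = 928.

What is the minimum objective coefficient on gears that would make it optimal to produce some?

Both steel and coolant are binding at x*.
Dual feasibility on the basic columns requires 2·y_steel + 6·y_coolant = 30, 3·y_steel + 1·y_coolant = 13.
Solving: y_steel = 3, y_coolant = 4.
gears enters the basis when its profit ≥ yᵀa₃ = 3·1 + 4·4 = 19.

19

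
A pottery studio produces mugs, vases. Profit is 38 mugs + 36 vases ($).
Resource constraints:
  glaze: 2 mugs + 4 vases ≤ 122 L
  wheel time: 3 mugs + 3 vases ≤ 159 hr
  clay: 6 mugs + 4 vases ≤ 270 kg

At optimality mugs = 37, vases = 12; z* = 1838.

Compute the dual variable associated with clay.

5

Binding: glaze and clay. Non-binding: wheel time (12 unused).
Since wheel time is not tight, its dual is 0.
Dual feasibility on the basic columns requires 2·y_glaze + 6·y_clay = 38, 4·y_glaze + 4·y_clay = 36.
Solving: y_glaze = 4, y_clay = 5.
Shadow price of clay = 5.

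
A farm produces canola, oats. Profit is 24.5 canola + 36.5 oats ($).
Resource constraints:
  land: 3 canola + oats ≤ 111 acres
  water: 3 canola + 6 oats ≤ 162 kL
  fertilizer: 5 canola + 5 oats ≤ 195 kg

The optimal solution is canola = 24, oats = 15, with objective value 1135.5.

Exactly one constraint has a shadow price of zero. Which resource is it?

land: 87/111 (slack 24)
water: 162/162 (binding)
fertilizer: 195/195 (binding)
By complementary slackness, a constraint with positive slack has shadow price 0 → land.

land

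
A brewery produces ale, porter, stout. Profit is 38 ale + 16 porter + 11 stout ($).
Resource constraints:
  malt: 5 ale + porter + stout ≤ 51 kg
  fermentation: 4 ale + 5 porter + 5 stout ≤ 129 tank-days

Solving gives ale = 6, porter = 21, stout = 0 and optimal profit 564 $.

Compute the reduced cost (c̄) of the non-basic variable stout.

-5

Both malt and fermentation are binding at x*.
From A_Bᵀ y = c: 5·y_malt + 4·y_fermentation = 38; 1·y_malt + 5·y_fermentation = 16.
Solving: y_malt = 6, y_fermentation = 2.
Reduced cost of stout: c₃ − yᵀa₃ = 11 − (6·1 + 2·5) = 11 − 16 = -5.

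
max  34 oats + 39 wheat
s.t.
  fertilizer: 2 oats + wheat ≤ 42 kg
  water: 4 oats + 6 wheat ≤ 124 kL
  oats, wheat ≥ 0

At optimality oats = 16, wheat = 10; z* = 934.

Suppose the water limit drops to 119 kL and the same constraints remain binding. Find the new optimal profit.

906.5

Both fertilizer and water are binding at x*.
The binding rows give the dual system: 2·y_fertilizer + 4·y_water = 34 and 1·y_fertilizer + 6·y_water = 39.
This yields shadow prices y_fertilizer = 6, y_water = 5.5.
Δz = y_water·Δb = 5.5 × (-5) = -27.5, so new z* = 934 − 27.5 = 906.5.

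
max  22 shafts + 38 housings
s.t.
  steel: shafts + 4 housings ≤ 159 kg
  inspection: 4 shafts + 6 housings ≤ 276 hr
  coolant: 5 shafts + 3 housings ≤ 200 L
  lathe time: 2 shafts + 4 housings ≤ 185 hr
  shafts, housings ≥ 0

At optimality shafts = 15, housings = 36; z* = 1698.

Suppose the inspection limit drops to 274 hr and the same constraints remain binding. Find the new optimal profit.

Binding: steel and inspection. Non-binding: coolant (17 unused), lathe time (11 unused).
Slack constraints have shadow price 0 (complementary slackness).
From A_Bᵀ y = c: 1·y_steel + 4·y_inspection = 22; 4·y_steel + 6·y_inspection = 38.
This yields shadow prices y_steel = 2, y_inspection = 5.
Δz = y_inspection·Δb = 5 × (-2) = -10, so new z* = 1698 − 10 = 1688.

1688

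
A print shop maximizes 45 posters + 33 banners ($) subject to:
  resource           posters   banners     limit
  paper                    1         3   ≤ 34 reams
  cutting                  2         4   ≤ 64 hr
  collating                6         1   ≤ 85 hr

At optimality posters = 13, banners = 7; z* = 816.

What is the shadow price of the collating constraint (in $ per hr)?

6

Check each constraint at x*: paper 34/34 (tight); cutting 54/64 (slack 10); collating 85/85 (tight).
Since cutting is not tight, its dual is 0.
Dual feasibility on the basic columns requires 1·y_paper + 6·y_collating = 45, 3·y_paper + 1·y_collating = 33.
Solving: y_paper = 9, y_collating = 6.
Shadow price of collating = 6.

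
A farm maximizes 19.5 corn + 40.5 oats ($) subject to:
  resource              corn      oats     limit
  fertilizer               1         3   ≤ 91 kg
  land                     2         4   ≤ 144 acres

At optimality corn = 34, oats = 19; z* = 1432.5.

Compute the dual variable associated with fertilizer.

Both fertilizer and land are binding at x*.
Dual feasibility on the basic columns requires 1·y_fertilizer + 2·y_land = 19.5, 3·y_fertilizer + 4·y_land = 40.5.
Solving: y_fertilizer = 1.5, y_land = 9.
Shadow price of fertilizer = 1.5.

1.5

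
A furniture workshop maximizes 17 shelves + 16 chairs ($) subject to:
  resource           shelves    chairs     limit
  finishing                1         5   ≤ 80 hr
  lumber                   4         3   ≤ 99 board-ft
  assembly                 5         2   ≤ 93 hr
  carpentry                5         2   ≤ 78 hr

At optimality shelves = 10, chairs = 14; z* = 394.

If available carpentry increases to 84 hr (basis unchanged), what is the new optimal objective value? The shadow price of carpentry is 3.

412

Δb = 6, so new z* = 394 + (3)·(6) = 394 + 18 = 412.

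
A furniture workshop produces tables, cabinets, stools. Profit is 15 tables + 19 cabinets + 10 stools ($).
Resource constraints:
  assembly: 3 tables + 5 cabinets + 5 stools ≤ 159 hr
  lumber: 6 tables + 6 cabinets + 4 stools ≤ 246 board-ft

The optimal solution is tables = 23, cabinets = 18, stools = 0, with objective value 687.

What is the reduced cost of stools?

-6

At the optimum: assembly uses 159 of 159 (binding); lumber uses 246 of 246 (binding).
From A_Bᵀ y = c: 3·y_assembly + 6·y_lumber = 15; 5·y_assembly + 6·y_lumber = 19.
This yields shadow prices y_assembly = 2, y_lumber = 1.5.
Reduced cost of stools: c₃ − yᵀa₃ = 10 − (2·5 + 1.5·4) = 10 − 16 = -6.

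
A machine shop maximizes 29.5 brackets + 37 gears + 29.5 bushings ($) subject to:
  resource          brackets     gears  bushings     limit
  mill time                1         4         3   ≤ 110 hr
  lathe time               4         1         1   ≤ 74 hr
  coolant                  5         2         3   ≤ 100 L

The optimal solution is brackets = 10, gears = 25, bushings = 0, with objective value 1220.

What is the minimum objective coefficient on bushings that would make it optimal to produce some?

34.5

Check each constraint at x*: mill time 110/110 (tight); lathe time 65/74 (slack 9); coolant 100/100 (tight).
Since lathe time is not tight, its dual is 0.
Dual feasibility on the basic columns requires 1·y_mill time + 5·y_coolant = 29.5, 4·y_mill time + 2·y_coolant = 37.
Solving: y_mill time = 7, y_coolant = 4.5.
bushings enters the basis when its profit ≥ yᵀa₃ = 7·3 + 4.5·3 = 34.5.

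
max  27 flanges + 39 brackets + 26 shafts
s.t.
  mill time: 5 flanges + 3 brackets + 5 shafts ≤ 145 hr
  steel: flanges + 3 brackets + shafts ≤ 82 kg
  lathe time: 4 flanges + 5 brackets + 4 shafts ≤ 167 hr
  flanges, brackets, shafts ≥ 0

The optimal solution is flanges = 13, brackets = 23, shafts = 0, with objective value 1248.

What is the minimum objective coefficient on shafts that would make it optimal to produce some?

27

Check each constraint at x*: mill time 134/145 (slack 11); steel 82/82 (tight); lathe time 167/167 (tight).
Since mill time is not tight, its dual is 0.
Dual feasibility on the basic columns requires 1·y_steel + 4·y_lathe time = 27, 3·y_steel + 5·y_lathe time = 39.
→ y_steel = 3 and y_lathe time = 6.
shafts enters the basis when its profit ≥ yᵀa₃ = 3·1 + 6·4 = 27.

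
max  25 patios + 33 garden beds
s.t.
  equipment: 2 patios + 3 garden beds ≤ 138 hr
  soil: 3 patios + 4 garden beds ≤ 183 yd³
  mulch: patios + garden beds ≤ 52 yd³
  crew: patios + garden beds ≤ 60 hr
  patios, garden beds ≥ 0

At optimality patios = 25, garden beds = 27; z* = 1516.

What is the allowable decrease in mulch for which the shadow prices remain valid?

6.25

Binding constraints: soil, mulch. The basis is B = [[3,4],[1,1]] with det -1.
Per unit decrease in mulch, x* moves by d = (-4, 3).
The basis stays optimal until patios reaches 0; allowable decrease = 6.25 yd³.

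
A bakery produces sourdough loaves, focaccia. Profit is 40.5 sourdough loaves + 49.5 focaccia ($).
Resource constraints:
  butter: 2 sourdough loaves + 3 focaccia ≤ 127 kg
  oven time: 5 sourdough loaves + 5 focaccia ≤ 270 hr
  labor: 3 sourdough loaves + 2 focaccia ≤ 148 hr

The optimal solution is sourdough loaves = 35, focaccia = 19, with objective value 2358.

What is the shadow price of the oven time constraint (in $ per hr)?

Binding: butter and oven time. Non-binding: labor (5 unused).
Since labor is not tight, its dual is 0.
From A_Bᵀ y = c: 2·y_butter + 5·y_oven time = 40.5; 3·y_butter + 5·y_oven time = 49.5.
→ y_butter = 9 and y_oven time = 4.5.
Shadow price of oven time = 4.5.

4.5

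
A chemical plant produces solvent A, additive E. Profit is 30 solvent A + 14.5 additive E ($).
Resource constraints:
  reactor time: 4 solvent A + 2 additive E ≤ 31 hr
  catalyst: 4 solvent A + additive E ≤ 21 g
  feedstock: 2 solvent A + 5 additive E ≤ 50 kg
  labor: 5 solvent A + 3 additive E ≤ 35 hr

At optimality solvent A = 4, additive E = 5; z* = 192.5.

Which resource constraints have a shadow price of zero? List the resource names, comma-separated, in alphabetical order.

reactor time: 26/31 (slack 5)
catalyst: 21/21 (binding)
feedstock: 33/50 (slack 17)
labor: 35/35 (binding)
By complementary slackness, a constraint with positive slack has shadow price 0 → feedstock, reactor time.

feedstock, reactor time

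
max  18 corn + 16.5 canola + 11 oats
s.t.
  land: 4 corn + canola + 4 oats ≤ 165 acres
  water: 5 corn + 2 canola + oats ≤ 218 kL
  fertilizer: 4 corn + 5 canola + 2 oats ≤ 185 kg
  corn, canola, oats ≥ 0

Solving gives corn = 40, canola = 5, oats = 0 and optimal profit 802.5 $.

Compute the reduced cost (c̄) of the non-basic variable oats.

-1

At the optimum: land uses 165 of 165 (binding); water uses 210 of 218 (slack = 8); fertilizer uses 185 of 185 (binding).
By complementary slackness, y = 0 for the non-binding constraint.
Dual feasibility on the basic columns requires 4·y_land + 4·y_fertilizer = 18, 1·y_land + 5·y_fertilizer = 16.5.
This yields shadow prices y_land = 1.5, y_fertilizer = 3.
Reduced cost of oats: c₃ − yᵀa₃ = 11 − (1.5·4 + 3·2) = 11 − 12 = -1.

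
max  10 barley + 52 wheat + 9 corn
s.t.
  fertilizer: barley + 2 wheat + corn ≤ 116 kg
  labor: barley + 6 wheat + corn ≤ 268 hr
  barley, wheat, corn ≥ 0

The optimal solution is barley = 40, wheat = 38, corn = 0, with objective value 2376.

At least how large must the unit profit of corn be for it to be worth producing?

10

At the optimum: fertilizer uses 116 of 116 (binding); labor uses 268 of 268 (binding).
Dual feasibility on the basic columns requires 1·y_fertilizer + 1·y_labor = 10, 2·y_fertilizer + 6·y_labor = 52.
This yields shadow prices y_fertilizer = 2, y_labor = 8.
corn enters the basis when its profit ≥ yᵀa₃ = 2·1 + 8·1 = 10.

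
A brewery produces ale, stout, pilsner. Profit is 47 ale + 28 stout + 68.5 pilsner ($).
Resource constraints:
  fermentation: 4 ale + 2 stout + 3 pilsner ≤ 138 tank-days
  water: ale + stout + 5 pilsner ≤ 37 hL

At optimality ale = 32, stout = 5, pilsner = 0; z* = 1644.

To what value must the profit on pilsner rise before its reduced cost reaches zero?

73.5

At the optimum: fermentation uses 138 of 138 (binding); water uses 37 of 37 (binding).
From A_Bᵀ y = c: 4·y_fermentation + 1·y_water = 47; 2·y_fermentation + 1·y_water = 28.
→ y_fermentation = 9.5 and y_water = 9.
pilsner enters the basis when its profit ≥ yᵀa₃ = 9.5·3 + 9·5 = 73.5.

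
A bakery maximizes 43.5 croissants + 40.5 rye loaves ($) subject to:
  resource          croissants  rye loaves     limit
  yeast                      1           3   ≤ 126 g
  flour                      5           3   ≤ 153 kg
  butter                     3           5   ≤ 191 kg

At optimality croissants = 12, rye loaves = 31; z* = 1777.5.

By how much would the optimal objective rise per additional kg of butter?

4.5

Check each constraint at x*: yeast 105/126 (slack 21); flour 153/153 (tight); butter 191/191 (tight).
Since yeast is not tight, its dual is 0.
From A_Bᵀ y = c: 5·y_flour + 3·y_butter = 43.5; 3·y_flour + 5·y_butter = 40.5.
This yields shadow prices y_flour = 6, y_butter = 4.5.
Shadow price of butter = 4.5.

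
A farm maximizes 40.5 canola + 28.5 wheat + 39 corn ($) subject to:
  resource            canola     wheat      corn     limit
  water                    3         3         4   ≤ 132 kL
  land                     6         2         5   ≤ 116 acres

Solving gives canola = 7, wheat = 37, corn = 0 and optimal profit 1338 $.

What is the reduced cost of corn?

-6

Check each constraint at x*: water 132/132 (tight); land 116/116 (tight).
From A_Bᵀ y = c: 3·y_water + 6·y_land = 40.5; 3·y_water + 2·y_land = 28.5.
→ y_water = 7.5 and y_land = 3.
Reduced cost of corn: c₃ − yᵀa₃ = 39 − (7.5·4 + 3·5) = 39 − 45 = -6.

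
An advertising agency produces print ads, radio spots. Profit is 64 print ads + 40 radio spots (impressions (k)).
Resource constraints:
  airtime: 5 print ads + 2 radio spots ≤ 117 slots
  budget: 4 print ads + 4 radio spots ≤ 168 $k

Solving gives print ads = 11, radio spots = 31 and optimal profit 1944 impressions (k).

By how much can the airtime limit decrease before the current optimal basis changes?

33

Binding constraints: airtime, budget. The basis is B = [[5,2],[4,4]] with det 12.
Per unit decrease in airtime, x* moves by d = (-0.3333, 0.3333).
The basis stays optimal until print ads reaches 0; allowable decrease = 33 slots.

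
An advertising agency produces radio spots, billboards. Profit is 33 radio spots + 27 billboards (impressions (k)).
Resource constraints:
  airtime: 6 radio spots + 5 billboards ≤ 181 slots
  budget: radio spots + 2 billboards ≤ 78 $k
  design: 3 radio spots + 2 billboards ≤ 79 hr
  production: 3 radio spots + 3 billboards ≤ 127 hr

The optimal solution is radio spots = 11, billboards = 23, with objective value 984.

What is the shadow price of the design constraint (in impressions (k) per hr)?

1

Check each constraint at x*: airtime 181/181 (tight); budget 57/78 (slack 21); design 79/79 (tight); production 102/127 (slack 25).
By complementary slackness, y = 0 for the non-binding constraints.
From A_Bᵀ y = c: 6·y_airtime + 3·y_design = 33; 5·y_airtime + 2·y_design = 27.
Solving: y_airtime = 5, y_design = 1.
Shadow price of design = 1.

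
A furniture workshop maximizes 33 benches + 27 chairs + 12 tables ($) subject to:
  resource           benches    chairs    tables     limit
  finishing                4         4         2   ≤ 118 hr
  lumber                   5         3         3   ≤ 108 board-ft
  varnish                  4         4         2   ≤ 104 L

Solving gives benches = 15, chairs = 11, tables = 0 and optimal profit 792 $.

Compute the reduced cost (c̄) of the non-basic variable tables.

-6

Binding: lumber and varnish. Non-binding: finishing (14 unused).
By complementary slackness, y = 0 for the non-binding constraint.
Dual feasibility on the basic columns requires 5·y_lumber + 4·y_varnish = 33, 3·y_lumber + 4·y_varnish = 27.
This yields shadow prices y_lumber = 3, y_varnish = 4.5.
Reduced cost of tables: c₃ − yᵀa₃ = 12 − (3·3 + 4.5·2) = 12 − 18 = -6.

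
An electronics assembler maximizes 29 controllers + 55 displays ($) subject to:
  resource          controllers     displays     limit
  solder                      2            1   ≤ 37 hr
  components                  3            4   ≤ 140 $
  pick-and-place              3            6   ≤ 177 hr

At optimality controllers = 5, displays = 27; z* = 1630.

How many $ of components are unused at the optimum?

17

components used = 3·5 + 4·27 = 123; slack = 140 − 123 = 17.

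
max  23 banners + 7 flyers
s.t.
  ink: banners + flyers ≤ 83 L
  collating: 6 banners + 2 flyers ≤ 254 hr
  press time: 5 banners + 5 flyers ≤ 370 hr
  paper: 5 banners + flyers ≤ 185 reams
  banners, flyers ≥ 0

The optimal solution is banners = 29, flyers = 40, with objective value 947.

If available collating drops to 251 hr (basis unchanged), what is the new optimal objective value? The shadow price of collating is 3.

Δb = -3, so new z* = 947 + (3)·(-3) = 947 − 9 = 938.

938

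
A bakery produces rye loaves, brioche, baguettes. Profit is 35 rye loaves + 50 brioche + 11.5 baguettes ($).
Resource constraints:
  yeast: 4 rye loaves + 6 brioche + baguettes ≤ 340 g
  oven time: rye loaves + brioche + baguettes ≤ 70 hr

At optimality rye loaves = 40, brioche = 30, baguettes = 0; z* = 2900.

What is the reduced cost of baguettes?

At the optimum: yeast uses 340 of 340 (binding); oven time uses 70 of 70 (binding).
From A_Bᵀ y = c: 4·y_yeast + 1·y_oven time = 35; 6·y_yeast + 1·y_oven time = 50.
This yields shadow prices y_yeast = 7.5, y_oven time = 5.
Reduced cost of baguettes: c₃ − yᵀa₃ = 11.5 − (7.5·1 + 5·1) = 11.5 − 12.5 = -1.

-1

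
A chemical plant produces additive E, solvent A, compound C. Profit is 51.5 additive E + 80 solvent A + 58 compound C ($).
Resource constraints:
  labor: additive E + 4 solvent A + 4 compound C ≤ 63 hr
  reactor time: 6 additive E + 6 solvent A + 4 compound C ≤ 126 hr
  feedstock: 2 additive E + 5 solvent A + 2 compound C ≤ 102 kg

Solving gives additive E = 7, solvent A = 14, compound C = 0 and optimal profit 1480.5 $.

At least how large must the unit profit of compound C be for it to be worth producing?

66

Check each constraint at x*: labor 63/63 (tight); reactor time 126/126 (tight); feedstock 84/102 (slack 18).
By complementary slackness, y = 0 for the non-binding constraint.
From A_Bᵀ y = c: 1·y_labor + 6·y_reactor time = 51.5; 4·y_labor + 6·y_reactor time = 80.
Solving: y_labor = 9.5, y_reactor time = 7.
compound C enters the basis when its profit ≥ yᵀa₃ = 9.5·4 + 7·4 = 66.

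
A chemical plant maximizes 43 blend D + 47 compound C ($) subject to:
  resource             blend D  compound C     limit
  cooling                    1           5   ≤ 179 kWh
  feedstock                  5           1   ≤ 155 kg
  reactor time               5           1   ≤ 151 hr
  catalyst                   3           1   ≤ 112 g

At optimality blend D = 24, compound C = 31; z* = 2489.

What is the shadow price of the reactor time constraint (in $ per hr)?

7

At the optimum: cooling uses 179 of 179 (binding); feedstock uses 151 of 155 (slack = 4); reactor time uses 151 of 151 (binding); catalyst uses 103 of 112 (slack = 9).
By complementary slackness, y = 0 for the non-binding constraints.
Dual feasibility on the basic columns requires 1·y_cooling + 5·y_reactor time = 43, 5·y_cooling + 1·y_reactor time = 47.
Solving: y_cooling = 8, y_reactor time = 7.
Shadow price of reactor time = 7.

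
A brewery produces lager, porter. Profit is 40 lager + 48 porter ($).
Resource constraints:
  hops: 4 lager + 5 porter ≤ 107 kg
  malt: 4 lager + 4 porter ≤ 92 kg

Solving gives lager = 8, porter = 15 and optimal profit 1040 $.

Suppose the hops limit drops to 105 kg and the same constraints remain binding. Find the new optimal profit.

1024

Both hops and malt are binding at x*.
From A_Bᵀ y = c: 4·y_hops + 4·y_malt = 40; 5·y_hops + 4·y_malt = 48.
This yields shadow prices y_hops = 8, y_malt = 2.
Δz = y_hops·Δb = 8 × (-2) = -16, so new z* = 1040 − 16 = 1024.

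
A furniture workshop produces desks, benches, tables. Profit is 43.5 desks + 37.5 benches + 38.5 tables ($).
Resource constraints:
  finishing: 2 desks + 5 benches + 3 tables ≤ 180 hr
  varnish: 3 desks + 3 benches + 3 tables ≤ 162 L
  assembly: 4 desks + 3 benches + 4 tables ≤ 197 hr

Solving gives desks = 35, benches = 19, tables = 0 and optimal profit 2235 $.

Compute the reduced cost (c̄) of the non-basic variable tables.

Binding: varnish and assembly. Non-binding: finishing (15 unused).
Since finishing is not tight, its dual is 0.
The binding rows give the dual system: 3·y_varnish + 4·y_assembly = 43.5 and 3·y_varnish + 3·y_assembly = 37.5.
This yields shadow prices y_varnish = 6.5, y_assembly = 6.
Reduced cost of tables: c₃ − yᵀa₃ = 38.5 − (6.5·3 + 6·4) = 38.5 − 43.5 = -5.

-5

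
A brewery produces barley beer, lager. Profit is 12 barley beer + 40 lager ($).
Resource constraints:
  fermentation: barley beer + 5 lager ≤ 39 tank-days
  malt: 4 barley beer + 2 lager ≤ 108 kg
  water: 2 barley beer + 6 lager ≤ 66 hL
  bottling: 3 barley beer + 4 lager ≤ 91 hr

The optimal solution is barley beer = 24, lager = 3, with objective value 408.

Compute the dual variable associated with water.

5

At the optimum: fermentation uses 39 of 39 (binding); malt uses 102 of 108 (slack = 6); water uses 66 of 66 (binding); bottling uses 84 of 91 (slack = 7).
Since malt, bottling are not tight, their duals are 0.
From A_Bᵀ y = c: 1·y_fermentation + 2·y_water = 12; 5·y_fermentation + 6·y_water = 40.
Solving: y_fermentation = 2, y_water = 5.
Shadow price of water = 5.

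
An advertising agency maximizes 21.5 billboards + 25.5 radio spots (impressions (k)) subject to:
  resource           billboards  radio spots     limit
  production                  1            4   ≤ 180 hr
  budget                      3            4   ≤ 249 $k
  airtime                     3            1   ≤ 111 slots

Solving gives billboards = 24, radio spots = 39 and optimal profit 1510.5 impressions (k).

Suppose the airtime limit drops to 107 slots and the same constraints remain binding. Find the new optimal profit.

1488.5

Binding: production and airtime. Non-binding: budget (21 unused).
Since budget is not tight, its dual is 0.
Dual feasibility on the basic columns requires 1·y_production + 3·y_airtime = 21.5, 4·y_production + 1·y_airtime = 25.5.
→ y_production = 5 and y_airtime = 5.5.
Δz = y_airtime·Δb = 5.5 × (-4) = -22, so new z* = 1510.5 − 22 = 1488.5.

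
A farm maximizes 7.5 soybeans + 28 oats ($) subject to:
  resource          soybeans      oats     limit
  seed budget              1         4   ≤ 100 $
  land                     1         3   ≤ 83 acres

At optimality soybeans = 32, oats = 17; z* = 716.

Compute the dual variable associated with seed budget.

At the optimum: seed budget uses 100 of 100 (binding); land uses 83 of 83 (binding).
The binding rows give the dual system: 1·y_seed budget + 1·y_land = 7.5 and 4·y_seed budget + 3·y_land = 28.
→ y_seed budget = 5.5 and y_land = 2.
Shadow price of seed budget = 5.5.

5.5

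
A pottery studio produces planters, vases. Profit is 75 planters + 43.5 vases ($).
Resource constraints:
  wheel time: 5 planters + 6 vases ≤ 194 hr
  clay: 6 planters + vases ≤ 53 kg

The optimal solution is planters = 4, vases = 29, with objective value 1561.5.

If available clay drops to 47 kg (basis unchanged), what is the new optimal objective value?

1516.5

Check each constraint at x*: wheel time 194/194 (tight); clay 53/53 (tight).
The binding rows give the dual system: 5·y_wheel time + 6·y_clay = 75 and 6·y_wheel time + 1·y_clay = 43.5.
→ y_wheel time = 6 and y_clay = 7.5.
Δz = y_clay·Δb = 7.5 × (-6) = -45, so new z* = 1561.5 − 45 = 1516.5.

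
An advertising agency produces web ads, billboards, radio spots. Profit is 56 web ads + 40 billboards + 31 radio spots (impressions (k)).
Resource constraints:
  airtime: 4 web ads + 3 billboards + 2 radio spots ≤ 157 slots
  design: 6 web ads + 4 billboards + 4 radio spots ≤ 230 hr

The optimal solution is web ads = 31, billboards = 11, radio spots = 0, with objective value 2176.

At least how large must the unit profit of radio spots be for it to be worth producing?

Check each constraint at x*: airtime 157/157 (tight); design 230/230 (tight).
Dual feasibility on the basic columns requires 4·y_airtime + 6·y_design = 56, 3·y_airtime + 4·y_design = 40.
→ y_airtime = 8 and y_design = 4.
radio spots enters the basis when its profit ≥ yᵀa₃ = 8·2 + 4·4 = 32.

32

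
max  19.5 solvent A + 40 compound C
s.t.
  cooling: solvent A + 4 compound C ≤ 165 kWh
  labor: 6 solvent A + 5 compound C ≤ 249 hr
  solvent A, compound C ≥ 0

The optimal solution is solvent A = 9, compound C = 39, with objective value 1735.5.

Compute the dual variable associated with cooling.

At the optimum: cooling uses 165 of 165 (binding); labor uses 249 of 249 (binding).
The binding rows give the dual system: 1·y_cooling + 6·y_labor = 19.5 and 4·y_cooling + 5·y_labor = 40.
Solving: y_cooling = 7.5, y_labor = 2.
Shadow price of cooling = 7.5.

7.5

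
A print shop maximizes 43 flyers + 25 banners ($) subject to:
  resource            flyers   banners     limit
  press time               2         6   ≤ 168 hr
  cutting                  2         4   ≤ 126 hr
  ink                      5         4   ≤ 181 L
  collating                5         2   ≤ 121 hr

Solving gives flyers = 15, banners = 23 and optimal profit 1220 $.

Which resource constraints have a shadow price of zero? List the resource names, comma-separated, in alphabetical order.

cutting, ink

press time: 168/168 (binding)
cutting: 122/126 (slack 4)
ink: 167/181 (slack 14)
collating: 121/121 (binding)
By complementary slackness, a constraint with positive slack has shadow price 0 → cutting, ink.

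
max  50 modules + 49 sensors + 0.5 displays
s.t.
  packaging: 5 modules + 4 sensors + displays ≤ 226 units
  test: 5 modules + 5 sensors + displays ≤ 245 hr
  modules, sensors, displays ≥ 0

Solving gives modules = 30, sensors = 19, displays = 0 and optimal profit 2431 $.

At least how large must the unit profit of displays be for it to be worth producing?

Check each constraint at x*: packaging 226/226 (tight); test 245/245 (tight).
Dual feasibility on the basic columns requires 5·y_packaging + 5·y_test = 50, 4·y_packaging + 5·y_test = 49.
→ y_packaging = 1 and y_test = 9.
displays enters the basis when its profit ≥ yᵀa₃ = 1·1 + 9·1 = 10.

10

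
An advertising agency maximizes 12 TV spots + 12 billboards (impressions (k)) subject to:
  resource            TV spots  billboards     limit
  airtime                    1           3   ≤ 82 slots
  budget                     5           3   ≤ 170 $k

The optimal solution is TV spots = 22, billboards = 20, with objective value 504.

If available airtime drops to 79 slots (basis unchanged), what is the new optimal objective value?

498

Both airtime and budget are binding at x*.
From A_Bᵀ y = c: 1·y_airtime + 5·y_budget = 12; 3·y_airtime + 3·y_budget = 12.
This yields shadow prices y_airtime = 2, y_budget = 2.
Δz = y_airtime·Δb = 2 × (-3) = -6, so new z* = 504 − 6 = 498.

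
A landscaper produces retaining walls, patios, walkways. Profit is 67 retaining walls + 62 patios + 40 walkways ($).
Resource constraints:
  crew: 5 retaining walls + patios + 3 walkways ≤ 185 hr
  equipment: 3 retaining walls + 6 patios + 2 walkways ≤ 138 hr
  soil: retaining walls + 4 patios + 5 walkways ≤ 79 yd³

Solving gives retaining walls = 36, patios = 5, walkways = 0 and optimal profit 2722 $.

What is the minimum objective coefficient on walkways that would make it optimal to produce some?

Check each constraint at x*: crew 185/185 (tight); equipment 138/138 (tight); soil 56/79 (slack 23).
By complementary slackness, y = 0 for the non-binding constraint.
The binding rows give the dual system: 5·y_crew + 3·y_equipment = 67 and 1·y_crew + 6·y_equipment = 62.
Solving: y_crew = 8, y_equipment = 9.
walkways enters the basis when its profit ≥ yᵀa₃ = 8·3 + 9·2 = 42.

42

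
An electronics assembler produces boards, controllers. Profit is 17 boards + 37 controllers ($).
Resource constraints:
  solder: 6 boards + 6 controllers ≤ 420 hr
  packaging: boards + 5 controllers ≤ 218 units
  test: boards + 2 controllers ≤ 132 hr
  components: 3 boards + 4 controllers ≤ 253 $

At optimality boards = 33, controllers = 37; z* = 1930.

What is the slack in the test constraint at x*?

test used = 1·33 + 2·37 = 107; slack = 132 − 107 = 25.

25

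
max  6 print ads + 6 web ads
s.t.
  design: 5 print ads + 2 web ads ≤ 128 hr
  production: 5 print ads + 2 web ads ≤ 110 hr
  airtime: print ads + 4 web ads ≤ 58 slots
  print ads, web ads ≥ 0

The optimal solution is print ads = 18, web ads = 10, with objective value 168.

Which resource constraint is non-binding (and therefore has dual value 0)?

design

design: 110/128 (slack 18)
production: 110/110 (binding)
airtime: 58/58 (binding)
By complementary slackness, a constraint with positive slack has shadow price 0 → design.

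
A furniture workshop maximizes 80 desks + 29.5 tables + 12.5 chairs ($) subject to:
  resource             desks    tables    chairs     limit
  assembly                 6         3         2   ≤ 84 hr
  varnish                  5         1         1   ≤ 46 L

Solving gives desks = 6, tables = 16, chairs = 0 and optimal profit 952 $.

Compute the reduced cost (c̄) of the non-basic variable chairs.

-9.5

At the optimum: assembly uses 84 of 84 (binding); varnish uses 46 of 46 (binding).
Dual feasibility on the basic columns requires 6·y_assembly + 5·y_varnish = 80, 3·y_assembly + 1·y_varnish = 29.5.
Solving: y_assembly = 7.5, y_varnish = 7.
Reduced cost of chairs: c₃ − yᵀa₃ = 12.5 − (7.5·2 + 7·1) = 12.5 − 22 = -9.5.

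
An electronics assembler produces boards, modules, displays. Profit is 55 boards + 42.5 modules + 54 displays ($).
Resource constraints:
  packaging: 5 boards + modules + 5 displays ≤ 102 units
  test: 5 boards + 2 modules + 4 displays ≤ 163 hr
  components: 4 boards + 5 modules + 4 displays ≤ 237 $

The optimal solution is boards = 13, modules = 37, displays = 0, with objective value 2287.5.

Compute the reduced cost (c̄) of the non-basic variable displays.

-1

At the optimum: packaging uses 102 of 102 (binding); test uses 139 of 163 (slack = 24); components uses 237 of 237 (binding).
Slack constraints have shadow price 0 (complementary slackness).
The binding rows give the dual system: 5·y_packaging + 4·y_components = 55 and 1·y_packaging + 5·y_components = 42.5.
Solving: y_packaging = 5, y_components = 7.5.
Reduced cost of displays: c₃ − yᵀa₃ = 54 − (5·5 + 7.5·4) = 54 − 55 = -1.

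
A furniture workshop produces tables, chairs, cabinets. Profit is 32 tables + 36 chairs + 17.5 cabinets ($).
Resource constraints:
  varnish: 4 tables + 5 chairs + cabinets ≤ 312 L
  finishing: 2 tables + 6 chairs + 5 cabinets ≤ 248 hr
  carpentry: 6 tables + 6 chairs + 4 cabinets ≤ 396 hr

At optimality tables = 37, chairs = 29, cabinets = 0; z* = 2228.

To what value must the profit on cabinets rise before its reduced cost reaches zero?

25

Check each constraint at x*: varnish 293/312 (slack 19); finishing 248/248 (tight); carpentry 396/396 (tight).
Slack constraints have shadow price 0 (complementary slackness).
From A_Bᵀ y = c: 2·y_finishing + 6·y_carpentry = 32; 6·y_finishing + 6·y_carpentry = 36.
This yields shadow prices y_finishing = 1, y_carpentry = 5.
cabinets enters the basis when its profit ≥ yᵀa₃ = 1·5 + 5·4 = 25.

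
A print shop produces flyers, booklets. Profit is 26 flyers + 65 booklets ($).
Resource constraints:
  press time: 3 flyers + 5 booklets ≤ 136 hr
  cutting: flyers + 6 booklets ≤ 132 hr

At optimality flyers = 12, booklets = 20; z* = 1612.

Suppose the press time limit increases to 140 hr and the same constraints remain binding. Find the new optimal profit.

Both press time and cutting are binding at x*.
Dual feasibility on the basic columns requires 3·y_press time + 1·y_cutting = 26, 5·y_press time + 6·y_cutting = 65.
Solving: y_press time = 7, y_cutting = 5.
Δz = y_press time·Δb = 7 × (4) = 28, so new z* = 1612 + 28 = 1640.

1640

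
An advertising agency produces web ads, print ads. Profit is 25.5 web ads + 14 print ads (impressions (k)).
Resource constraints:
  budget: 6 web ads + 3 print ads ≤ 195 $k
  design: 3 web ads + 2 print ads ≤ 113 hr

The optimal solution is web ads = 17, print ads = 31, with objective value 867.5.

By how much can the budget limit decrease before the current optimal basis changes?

Binding constraints: budget, design. The basis is B = [[6,3],[3,2]] with det 3.
Per unit decrease in budget, x* moves by d = (-0.6667, 1).
The basis stays optimal until web ads reaches 0; allowable decrease = 25.5 $k.

25.5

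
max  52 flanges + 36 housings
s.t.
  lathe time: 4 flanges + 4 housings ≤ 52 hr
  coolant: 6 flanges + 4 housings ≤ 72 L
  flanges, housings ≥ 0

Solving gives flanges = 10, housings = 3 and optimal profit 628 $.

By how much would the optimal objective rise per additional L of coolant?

8

Both lathe time and coolant are binding at x*.
Dual feasibility on the basic columns requires 4·y_lathe time + 6·y_coolant = 52, 4·y_lathe time + 4·y_coolant = 36.
Solving: y_lathe time = 1, y_coolant = 8.
Shadow price of coolant = 8.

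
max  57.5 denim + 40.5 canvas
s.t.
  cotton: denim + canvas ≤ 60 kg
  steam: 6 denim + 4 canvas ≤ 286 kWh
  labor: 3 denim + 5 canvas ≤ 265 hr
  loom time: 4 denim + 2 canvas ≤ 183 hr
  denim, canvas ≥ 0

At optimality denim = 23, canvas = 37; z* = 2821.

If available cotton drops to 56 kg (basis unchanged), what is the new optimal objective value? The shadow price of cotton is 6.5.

2795

Δb = -4, so new z* = 2821 + (6.5)·(-4) = 2821 − 26 = 2795.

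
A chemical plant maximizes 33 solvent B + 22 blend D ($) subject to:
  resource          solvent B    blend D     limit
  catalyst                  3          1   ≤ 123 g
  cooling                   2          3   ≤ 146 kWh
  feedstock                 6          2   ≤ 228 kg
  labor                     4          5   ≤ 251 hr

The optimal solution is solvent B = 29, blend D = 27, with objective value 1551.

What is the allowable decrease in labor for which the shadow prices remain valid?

Binding constraints: feedstock, labor. The basis is B = [[6,2],[4,5]] with det 22.
Per unit decrease in labor, x* moves by d = (0.0909, -0.2727).
The basis stays optimal until blend D reaches 0; allowable decrease = 99 hr.

99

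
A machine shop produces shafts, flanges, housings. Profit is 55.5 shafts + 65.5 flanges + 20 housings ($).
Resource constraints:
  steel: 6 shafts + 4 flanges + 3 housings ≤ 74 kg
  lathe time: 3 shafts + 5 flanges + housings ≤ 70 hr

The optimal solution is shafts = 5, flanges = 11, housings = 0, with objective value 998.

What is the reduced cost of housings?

-3

Check each constraint at x*: steel 74/74 (tight); lathe time 70/70 (tight).
Dual feasibility on the basic columns requires 6·y_steel + 3·y_lathe time = 55.5, 4·y_steel + 5·y_lathe time = 65.5.
This yields shadow prices y_steel = 4.5, y_lathe time = 9.5.
Reduced cost of housings: c₃ − yᵀa₃ = 20 − (4.5·3 + 9.5·1) = 20 − 23 = -3.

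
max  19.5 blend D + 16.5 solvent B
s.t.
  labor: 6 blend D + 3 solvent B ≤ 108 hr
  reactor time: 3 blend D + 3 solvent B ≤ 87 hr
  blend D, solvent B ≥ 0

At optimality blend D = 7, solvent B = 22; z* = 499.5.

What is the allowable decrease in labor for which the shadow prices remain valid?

21

Binding constraints: labor, reactor time. The basis is B = [[6,3],[3,3]] with det 9.
Per unit decrease in labor, x* moves by d = (-0.3333, 0.3333).
The basis stays optimal until blend D reaches 0; allowable decrease = 21 hr.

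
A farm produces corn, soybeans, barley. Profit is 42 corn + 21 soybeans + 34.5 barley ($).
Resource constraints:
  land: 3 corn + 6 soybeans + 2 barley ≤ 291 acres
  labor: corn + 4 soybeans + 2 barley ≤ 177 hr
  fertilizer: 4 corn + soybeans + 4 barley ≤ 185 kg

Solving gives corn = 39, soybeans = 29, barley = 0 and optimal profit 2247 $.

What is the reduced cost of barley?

-5.5

Check each constraint at x*: land 291/291 (tight); labor 155/177 (slack 22); fertilizer 185/185 (tight).
Slack constraints have shadow price 0 (complementary slackness).
Dual feasibility on the basic columns requires 3·y_land + 4·y_fertilizer = 42, 6·y_land + 1·y_fertilizer = 21.
Solving: y_land = 2, y_fertilizer = 9.
Reduced cost of barley: c₃ − yᵀa₃ = 34.5 − (2·2 + 9·4) = 34.5 − 40 = -5.5.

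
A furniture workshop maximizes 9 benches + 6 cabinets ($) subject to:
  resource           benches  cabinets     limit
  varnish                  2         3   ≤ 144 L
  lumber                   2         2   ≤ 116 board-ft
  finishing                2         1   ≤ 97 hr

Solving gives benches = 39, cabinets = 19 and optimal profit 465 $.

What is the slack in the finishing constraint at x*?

finishing used = 2·39 + 1·19 = 97; slack = 97 − 97 = 0.

0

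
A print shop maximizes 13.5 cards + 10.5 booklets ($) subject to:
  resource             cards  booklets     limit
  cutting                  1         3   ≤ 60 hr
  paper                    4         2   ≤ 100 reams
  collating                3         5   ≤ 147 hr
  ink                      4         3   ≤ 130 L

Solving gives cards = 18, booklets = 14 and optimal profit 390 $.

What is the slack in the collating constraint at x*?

collating used = 3·18 + 5·14 = 124; slack = 147 − 124 = 23.

23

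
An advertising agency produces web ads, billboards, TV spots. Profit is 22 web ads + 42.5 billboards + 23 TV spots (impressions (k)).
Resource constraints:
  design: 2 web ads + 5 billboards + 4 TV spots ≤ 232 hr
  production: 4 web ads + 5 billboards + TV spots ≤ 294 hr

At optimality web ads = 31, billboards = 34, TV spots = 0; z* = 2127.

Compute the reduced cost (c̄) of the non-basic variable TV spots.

-3.5

Both design and production are binding at x*.
Dual feasibility on the basic columns requires 2·y_design + 4·y_production = 22, 5·y_design + 5·y_production = 42.5.
Solving: y_design = 6, y_production = 2.5.
Reduced cost of TV spots: c₃ − yᵀa₃ = 23 − (6·4 + 2.5·1) = 23 − 26.5 = -3.5.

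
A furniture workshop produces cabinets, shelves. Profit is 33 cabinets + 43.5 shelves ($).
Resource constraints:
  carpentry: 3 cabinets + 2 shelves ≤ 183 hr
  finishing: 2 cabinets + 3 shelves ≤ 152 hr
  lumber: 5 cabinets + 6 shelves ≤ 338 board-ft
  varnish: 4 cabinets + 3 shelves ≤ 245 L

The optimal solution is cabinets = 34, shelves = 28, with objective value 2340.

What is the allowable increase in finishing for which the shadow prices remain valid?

17

Binding constraints: finishing, lumber. The basis is B = [[2,3],[5,6]] with det -3.
Per unit increase in finishing, x* moves by d = (-2, 1.6667).
The basis stays optimal until cabinets reaches 0; allowable increase = 17 hr.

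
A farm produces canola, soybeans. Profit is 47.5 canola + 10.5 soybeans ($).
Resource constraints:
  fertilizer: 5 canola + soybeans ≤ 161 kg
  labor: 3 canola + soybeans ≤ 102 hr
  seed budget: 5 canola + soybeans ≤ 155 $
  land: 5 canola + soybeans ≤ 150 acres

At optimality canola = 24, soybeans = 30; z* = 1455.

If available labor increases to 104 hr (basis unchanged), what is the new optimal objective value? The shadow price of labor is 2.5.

1460

Δb = 2, so new z* = 1455 + (2.5)·(2) = 1455 + 5 = 1460.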